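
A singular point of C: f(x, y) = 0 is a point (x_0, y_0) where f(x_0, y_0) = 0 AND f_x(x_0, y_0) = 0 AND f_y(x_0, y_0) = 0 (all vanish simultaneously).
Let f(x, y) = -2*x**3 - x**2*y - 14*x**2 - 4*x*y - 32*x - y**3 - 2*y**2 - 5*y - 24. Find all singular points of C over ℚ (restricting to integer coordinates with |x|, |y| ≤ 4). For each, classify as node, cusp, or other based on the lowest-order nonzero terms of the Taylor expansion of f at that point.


Singular points: {(-2, -1)}; classification: node.

Compute partial derivatives:
  f_x = -6*x**2 - 2*x*y - 28*x - 4*y - 32.
  f_y = -x**2 - 4*x - 3*y**2 - 4*y - 5.
Scan x_0 ∈ {−4, ..., 4}. For each x_0, f_y(x_0, y) is a polynomial in y; find its integer roots y ∈ {−4, ..., 4}, then test f_x and f at those candidates.
  x = -4: f_y(-4, y) = -3*y**2 - 4*y - 5; no integer root y with |y| ≤ 4.
  x = -3: f_y(-3, y) = -3*y**2 - 4*y - 2; no integer root y with |y| ≤ 4.
  x = -2: f_y(-2, y) = -3*y**2 - 4*y - 1; vanishes at y ∈ {-1}. (-2, -1): f_x = 0, f = 0 — SINGULAR.
  x = -1: f_y(-1, y) = -3*y**2 - 4*y - 2; no integer root y with |y| ≤ 4.
  x = 0: f_y(0, y) = -3*y**2 - 4*y - 5; no integer root y with |y| ≤ 4.
  x = 1: f_y(1, y) = -3*y**2 - 4*y - 10; no integer root y with |y| ≤ 4.
  x = 2: f_y(2, y) = -3*y**2 - 4*y - 17; no integer root y with |y| ≤ 4.
  x = 3: f_y(3, y) = -3*y**2 - 4*y - 26; no integer root y with |y| ≤ 4.
  x = 4: f_y(4, y) = -3*y**2 - 4*y - 37; no integer root y with |y| ≤ 4.
Only singular point on the grid: (-2, -1).
Classify: substitute x = -2 + u, y = -1 + v and expand: f = -2*u**3 - u**2*v - u**2 - v**3 + v**2.
No constant or linear terms (consistent with a singular point). Quadratic part: -u**2 + v**2. Cubic part: -2*u**3 - u**2*v - v**3.
The quadratic part v**2 - u**2 = (v − u)(v + u) splits into two distinct linear factors, so there are two distinct tangent lines y − -1 = ±(x − -2) — this is a node (ordinary double point).
Classification: node.


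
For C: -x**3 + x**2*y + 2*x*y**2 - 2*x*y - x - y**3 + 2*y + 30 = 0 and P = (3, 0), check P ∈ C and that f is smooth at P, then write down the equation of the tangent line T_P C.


Tangent line at P: -28*x + 5*y + 84 = 0.

Step 1: f(3, 0) = 0, so P lies on C.
Step 2: partial derivatives
  f_x(x, y) = -3*x**2 + 2*x*y + 2*y**2 - 2*y - 1, f_y(x, y) = x**2 + 4*x*y - 2*x - 3*y**2 + 2.
  f_x(P) = -28, f_y(P) = 5 (gradient nonzero, so P is smooth).
Step 3: tangent line at P: -28·(x − 3) + 5·(y − 0) = 0.
Expanding: -28*x + 5*y + 84 = 0.


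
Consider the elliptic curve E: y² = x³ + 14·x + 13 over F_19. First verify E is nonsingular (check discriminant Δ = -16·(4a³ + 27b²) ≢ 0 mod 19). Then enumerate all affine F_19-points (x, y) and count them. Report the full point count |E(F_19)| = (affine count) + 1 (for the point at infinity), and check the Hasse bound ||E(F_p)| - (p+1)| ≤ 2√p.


Affine points = {(1, 3), (1, 16), (2, 7), (2, 12), (3, 5), (3, 14), (4, 0), (6, 3), (6, 16), (7, 6), (7, 13), (11, 4), (11, 15), (12, 3), (12, 16), (13, 6), (13, 13), (15, 8), (15, 11), (16, 1), (16, 18), (18, 6), (18, 13)}; affine count = 23; |E(F_19)| = 24.

Discriminant check: Δ ∝ 4a³ + 27b² = 4·14³ + 27·13² = 4·2744 + 27·169 ≡ 16 (mod 19). Nonzero ⇒ E is nonsingular.
For each x ∈ F_19, compute rhs = x³ + 14·x + 13 mod 19, then count y ∈ F_19 with y² ≡ rhs.
  x = 0: rhs = 13, matching y values: none (0 points).
  x = 1: rhs = 9, matching y values: 3, 16 (2 points).
  x = 2: rhs = 11, matching y values: 7, 12 (2 points).
  x = 3: rhs = 6, matching y values: 5, 14 (2 points).
  x = 4: rhs = 0, matching y values: 0 (1 points).
  x = 5: rhs = 18, matching y values: none (0 points).
  x = 6: rhs = 9, matching y values: 3, 16 (2 points).
  x = 7: rhs = 17, matching y values: 6, 13 (2 points).
  x = 8: rhs = 10, matching y values: none (0 points).
  x = 9: rhs = 13, matching y values: none (0 points).
  x = 10: rhs = 13, matching y values: none (0 points).
  x = 11: rhs = 16, matching y values: 4, 15 (2 points).
  x = 12: rhs = 9, matching y values: 3, 16 (2 points).
  x = 13: rhs = 17, matching y values: 6, 13 (2 points).
  x = 14: rhs = 8, matching y values: none (0 points).
  x = 15: rhs = 7, matching y values: 8, 11 (2 points).
  x = 16: rhs = 1, matching y values: 1, 18 (2 points).
  x = 17: rhs = 15, matching y values: none (0 points).
  x = 18: rhs = 17, matching y values: 6, 13 (2 points).
Total affine count: 23.
Full point count |E(F_19)| = 23 + 1 = 24.
Hasse bound: |24 − (19+1)| = |4| = 4 ≤ 2√19 ≈ 8.7178 ✓.


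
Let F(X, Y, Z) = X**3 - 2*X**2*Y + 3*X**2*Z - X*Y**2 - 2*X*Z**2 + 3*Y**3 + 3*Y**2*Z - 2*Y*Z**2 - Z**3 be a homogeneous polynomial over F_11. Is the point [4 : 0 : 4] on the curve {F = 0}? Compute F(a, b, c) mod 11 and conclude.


F(4,0,4) ≡ 9 (mod 11); P is NOT on the curve.

Evaluate F(4, 0, 4) term-by-term (mod 11).
  X**3 ↦ 1·64·1·1 = 64
  -2*X**2*Y ↦ -2·16·0·1 = 0
  3*X**2*Z ↦ 3·16·1·4 = 192
  -X*Y**2 ↦ -1·4·0·1 = 0
  -2*X*Z**2 ↦ -2·4·1·16 = -128
  3*Y**3 ↦ 3·1·0·1 = 0
  3*Y**2*Z ↦ 3·1·0·4 = 0
  -2*Y*Z**2 ↦ -2·1·0·16 = 0
  -Z**3 ↦ -1·1·1·64 = -64
Sum: F(4, 0, 4) = (64) + (0) + (192) + (0) + (-128) + (0) + (0) + (0) + (-64) = 64.
Reducing mod 11: 64 ≡ 9 (mod 11).
Since F(a, b, c) ≡ 9 ≠ 0 (mod 11), P does NOT lie on the curve.


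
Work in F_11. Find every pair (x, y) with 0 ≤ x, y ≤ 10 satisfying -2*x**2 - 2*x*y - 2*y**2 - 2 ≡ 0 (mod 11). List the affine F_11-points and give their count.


Affine F_11-points: {(1, 4), (1, 6), (4, 1), (4, 6), (5, 7), (5, 10), (6, 1), (6, 4), (7, 5), (7, 10), (10, 5), (10, 7)}; count = 12.

For each of the 121 pairs (x, y) ∈ F_11², evaluate f(x, y) mod 11. Record the zeros.
  x = 0: [0↦9, 1↦7, 2↦1, 3↦2, 4↦10, 5↦3, 6↦3, 7↦10, 8↦2, 9↦1, 10↦7]  zeros at y ∈ ∅
  x = 1: [0↦7, 1↦3, 2↦6, 3↦5, 4↦0, 5↦2, 6↦0, 7↦5, 8↦6, 9↦3, 10↦7]  zeros at y ∈ {4, 6}
  x = 2: [0↦1, 1↦6, 2↦7, 3↦4, 4↦8, 5↦8, 6↦4, 7↦7, 8↦6, 9↦1, 10↦3]  zeros at y ∈ ∅
  x = 3: [0↦2, 1↦5, 2↦4, 3↦10, 4↦1, 5↦10, 6↦4, 7↦5, 8↦2, 9↦6, 10↦6]  zeros at y ∈ ∅
  x = 4: [0↦10, 1↦0, 2↦8, 3↦1, 4↦1, 5↦8, 6↦0, 7↦10, 8↦5, 9↦7, 10↦5]  zeros at y ∈ {1, 6}
  x = 5: [0↦3, 1↦2, 2↦8, 3↦10, 4↦8, 5↦2, 6↦3, 7↦0, 8↦4, 9↦4, 10↦0]  zeros at y ∈ {7, 10}
  x = 6: [0↦3, 1↦0, 2↦4, 3↦4, 4↦0, 5↦3, 6↦2, 7↦8, 8↦10, 9↦8, 10↦2]  zeros at y ∈ {1, 4}
  x = 7: [0↦10, 1↦5, 2↦7, 3↦5, 4↦10, 5↦0, 6↦8, 7↦1, 8↦1, 9↦8, 10↦0]  zeros at y ∈ {5, 10}
  x = 8: [0↦2, 1↦6, 2↦6, 3↦2, 4↦5, 5↦4, 6↦10, 7↦1, 8↦10, 9↦4, 10↦5]  zeros at y ∈ ∅
  x = 9: [0↦1, 1↦3, 2↦1, 3↦6, 4↦7, 5↦4, 6↦8, 7↦8, 8↦4, 9↦7, 10↦6]  zeros at y ∈ ∅
  x = 10: [0↦7, 1↦7, 2↦3, 3↦6, 4↦5, 5↦0, 6↦2, 7↦0, 8↦5, 9↦6, 10↦3]  zeros at y ∈ {5, 7}
Collecting zeros: affine points = {(1, 4), (1, 6), (4, 1), (4, 6), (5, 7), (5, 10), (6, 1), (6, 4), (7, 5), (7, 10), (10, 5), (10, 7)}.
Total count |C(F_11)_aff| = 12.


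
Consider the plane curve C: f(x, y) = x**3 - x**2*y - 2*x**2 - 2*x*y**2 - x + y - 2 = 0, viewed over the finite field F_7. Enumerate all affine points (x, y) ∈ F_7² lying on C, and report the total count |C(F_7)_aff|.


Affine F_7-points: {(0, 2), (2, 3), (2, 5), (4, 3), (6, 3), (6, 4)}; count = 6.

For each of the 49 pairs (x, y) ∈ F_7², evaluate f(x, y) mod 7. Record the zeros.
  x = 0: [0↦5, 1↦6, 2↦0, 3↦1, 4↦2, 5↦3, 6↦4]  zeros at y ∈ {2}
  x = 1: [0↦3, 1↦1, 2↦2, 3↦6, 4↦6, 5↦2, 6↦1]  zeros at y ∈ ∅
  x = 2: [0↦3, 1↦3, 2↦2, 3↦0, 4↦4, 5↦0, 6↦2]  zeros at y ∈ {3, 5}
  x = 3: [0↦4, 1↦4, 2↦6, 3↦3, 4↦2, 5↦3, 6↦6]  zeros at y ∈ ∅
  x = 4: [0↦5, 1↦3, 2↦6, 3↦0, 4↦6, 5↦3, 6↦5]  zeros at y ∈ {3}
  x = 5: [0↦5, 1↦6, 2↦1, 3↦4, 4↦1, 5↦6, 6↦5]  zeros at y ∈ ∅
  x = 6: [0↦3, 1↦5, 2↦4, 3↦0, 4↦0, 5↦4, 6↦5]  zeros at y ∈ {3, 4}
Collecting zeros: affine points = {(0, 2), (2, 3), (2, 5), (4, 3), (6, 3), (6, 4)}.
Total count |C(F_7)_aff| = 6.


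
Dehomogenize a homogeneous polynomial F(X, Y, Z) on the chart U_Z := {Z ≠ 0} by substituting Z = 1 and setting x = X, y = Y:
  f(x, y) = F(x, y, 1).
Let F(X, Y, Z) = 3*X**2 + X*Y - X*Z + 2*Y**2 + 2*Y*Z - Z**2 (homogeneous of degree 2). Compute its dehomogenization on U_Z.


f(x, y) = 3*x**2 + x*y - x + 2*y**2 + 2*y - 1

On U_Z we set Z = 1. Each monomial c·X^i·Y^j·Z^k in F becomes c·x^i·y^j·1^k = c·x^i·y^j.
Substituting Z = 1: F(X, Y, 1) = 3*x**2 + x*y - x + 2*y**2 + 2*y - 1.
Note: deg(f) ≤ deg(F) = 2; strict inequality happens when F is divisible by Z (lost terms).


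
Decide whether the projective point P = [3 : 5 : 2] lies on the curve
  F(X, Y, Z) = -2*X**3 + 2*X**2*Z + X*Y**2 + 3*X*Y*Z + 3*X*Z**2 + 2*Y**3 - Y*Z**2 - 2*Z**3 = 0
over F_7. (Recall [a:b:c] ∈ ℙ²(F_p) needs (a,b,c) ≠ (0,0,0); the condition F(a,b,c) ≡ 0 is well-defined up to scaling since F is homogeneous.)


F(3,5,2) ≡ 5 (mod 7); P is NOT on the curve.

Evaluate F(3, 5, 2) term-by-term (mod 7).
  -2*X**3 ↦ -2·27·1·1 = -54
  2*X**2*Z ↦ 2·9·1·2 = 36
  X*Y**2 ↦ 1·3·25·1 = 75
  3*X*Y*Z ↦ 3·3·5·2 = 90
  3*X*Z**2 ↦ 3·3·1·4 = 36
  2*Y**3 ↦ 2·1·125·1 = 250
  -Y*Z**2 ↦ -1·1·5·4 = -20
  -2*Z**3 ↦ -2·1·1·8 = -16
Sum: F(3, 5, 2) = (-54) + (36) + (75) + (90) + (36) + (250) + (-20) + (-16) = 397.
Reducing mod 7: 397 ≡ 5 (mod 7).
Since F(a, b, c) ≡ 5 ≠ 0 (mod 7), P does NOT lie on the curve.


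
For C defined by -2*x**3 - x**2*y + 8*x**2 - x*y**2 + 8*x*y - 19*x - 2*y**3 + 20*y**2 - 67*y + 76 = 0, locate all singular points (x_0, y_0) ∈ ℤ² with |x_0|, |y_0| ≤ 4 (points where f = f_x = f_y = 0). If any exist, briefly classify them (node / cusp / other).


Singular points: {(1, 3)}; classification: node.

Compute partial derivatives:
  f_x = -6*x**2 - 2*x*y + 16*x - y**2 + 8*y - 19.
  f_y = -x**2 - 2*x*y + 8*x - 6*y**2 + 40*y - 67.
Scan x_0 ∈ {−4, ..., 4}. For each x_0, f_y(x_0, y) is a polynomial in y; find its integer roots y ∈ {−4, ..., 4}, then test f_x and f at those candidates.
  x = -4: f_y(-4, y) = -6*y**2 + 48*y - 115; no integer root y with |y| ≤ 4.
  x = -3: f_y(-3, y) = -6*y**2 + 46*y - 100; no integer root y with |y| ≤ 4.
  x = -2: f_y(-2, y) = -6*y**2 + 44*y - 87; no integer root y with |y| ≤ 4.
  x = -1: f_y(-1, y) = -6*y**2 + 42*y - 76; no integer root y with |y| ≤ 4.
  x = 0: f_y(0, y) = -6*y**2 + 40*y - 67; no integer root y with |y| ≤ 4.
  x = 1: f_y(1, y) = -6*y**2 + 38*y - 60; vanishes at y ∈ {3}. (1, 3): f_x = 0, f = 0 — SINGULAR.
  x = 2: f_y(2, y) = -6*y**2 + 36*y - 55; no integer root y with |y| ≤ 4.
  x = 3: f_y(3, y) = -6*y**2 + 34*y - 52; no integer root y with |y| ≤ 4.
  x = 4: f_y(4, y) = -6*y**2 + 32*y - 51; no integer root y with |y| ≤ 4.
Only singular point on the grid: (1, 3).
Classify: substitute x = 1 + u, y = 3 + v and expand: f = -2*u**3 - u**2*v - u**2 - u*v**2 - 2*v**3 + v**2.
No constant or linear terms (consistent with a singular point). Quadratic part: -u**2 + v**2. Cubic part: -2*u**3 - u**2*v - u*v**2 - 2*v**3.
The quadratic part v**2 - u**2 = (v − u)(v + u) splits into two distinct linear factors, so there are two distinct tangent lines y − 3 = ±(x − 1) — this is a node (ordinary double point).
Classification: node.


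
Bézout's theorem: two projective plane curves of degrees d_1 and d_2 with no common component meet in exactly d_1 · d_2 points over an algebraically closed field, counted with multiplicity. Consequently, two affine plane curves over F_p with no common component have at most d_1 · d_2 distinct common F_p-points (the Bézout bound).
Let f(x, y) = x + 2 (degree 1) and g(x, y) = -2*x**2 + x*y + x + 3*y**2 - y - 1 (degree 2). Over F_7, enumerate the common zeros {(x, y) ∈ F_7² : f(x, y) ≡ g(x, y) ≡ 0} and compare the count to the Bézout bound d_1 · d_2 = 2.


Common zeros: {(5, 3), (5, 5)}; count = 2; Bézout bound = 2.

deg(f) = 1, deg(g) = 2, so Bézout bound = 2.
Scan x ∈ F_7. For each x, list the y ∈ F_7 with f(x, y) ≡ 0 and those with g(x, y) ≡ 0 (mod 7); the common zeros in that column are the intersection.
  x = 0: f ≡ 0 at y ∈ ∅; g ≡ 0 at y ∈ ∅; common: ∅.
  x = 1: f ≡ 0 at y ∈ ∅; g ≡ 0 at y ∈ ∅; common: ∅.
  x = 2: f ≡ 0 at y ∈ ∅; g ≡ 0 at y ∈ {0, 2}; common: ∅.
  x = 3: f ≡ 0 at y ∈ ∅; g ≡ 0 at y ∈ {2}; common: ∅.
  x = 4: f ≡ 0 at y ∈ ∅; g ≡ 0 at y ∈ {3}; common: ∅.
  x = 5: f ≡ 0 at y ∈ {0, 1, 2, 3, 4, 5, 6}; g ≡ 0 at y ∈ {3, 5}; common: {3, 5}.
  x = 6: f ≡ 0 at y ∈ ∅; g ≡ 0 at y ∈ ∅; common: ∅.
Collecting: common zeros = {(5, 3), (5, 5)}, so the count is 2.
Comparison with the Bézout bound: 2 ≤ 2 = deg(f)·deg(g), as expected for curves with no common component (the bound is attained).


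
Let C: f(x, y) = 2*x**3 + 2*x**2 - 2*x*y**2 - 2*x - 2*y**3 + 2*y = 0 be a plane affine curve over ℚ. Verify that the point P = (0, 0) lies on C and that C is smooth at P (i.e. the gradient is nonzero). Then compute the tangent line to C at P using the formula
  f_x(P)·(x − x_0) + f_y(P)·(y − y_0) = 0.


Tangent line at P: -2*x + 2*y = 0.

Step 1: f(0, 0) = 0, so P lies on C.
Step 2: partial derivatives
  f_x(x, y) = 6*x**2 + 4*x - 2*y**2 - 2, f_y(x, y) = -4*x*y - 6*y**2 + 2.
  f_x(P) = -2, f_y(P) = 2 (gradient nonzero, so P is smooth).
Step 3: tangent line at P: -2·(x − 0) + 2·(y − 0) = 0.
Expanding: -2*x + 2*y = 0.


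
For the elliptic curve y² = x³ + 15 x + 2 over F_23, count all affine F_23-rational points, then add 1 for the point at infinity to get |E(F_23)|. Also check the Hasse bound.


Affine points = {(0, 5), (0, 18), (1, 8), (1, 15), (5, 8), (5, 15), (6, 3), (6, 20), (7, 6), (7, 17), (8, 6), (8, 17), (10, 5), (10, 18), (11, 7), (11, 16), (12, 1), (12, 22), (13, 5), (13, 18), (14, 9), (14, 14), (17, 8), (17, 15), (18, 3), (18, 20), (19, 4), (19, 19), (22, 3), (22, 20)}; affine count = 30; |E(F_23)| = 31.

Discriminant check: Δ ∝ 4a³ + 27b² = 4·15³ + 27·2² = 4·3375 + 27·4 ≡ 15 (mod 23). Nonzero ⇒ E is nonsingular.
For each x ∈ F_23, compute rhs = x³ + 15·x + 2 mod 23, then count y ∈ F_23 with y² ≡ rhs.
  x = 0: rhs = 2, matching y values: 5, 18 (2 points).
  x = 1: rhs = 18, matching y values: 8, 15 (2 points).
  x = 2: rhs = 17, matching y values: none (0 points).
  x = 3: rhs = 5, matching y values: none (0 points).
  x = 4: rhs = 11, matching y values: none (0 points).
  x = 5: rhs = 18, matching y values: 8, 15 (2 points).
  x = 6: rhs = 9, matching y values: 3, 20 (2 points).
  x = 7: rhs = 13, matching y values: 6, 17 (2 points).
  x = 8: rhs = 13, matching y values: 6, 17 (2 points).
  x = 9: rhs = 15, matching y values: none (0 points).
  x = 10: rhs = 2, matching y values: 5, 18 (2 points).
  x = 11: rhs = 3, matching y values: 7, 16 (2 points).
  x = 12: rhs = 1, matching y values: 1, 22 (2 points).
  x = 13: rhs = 2, matching y values: 5, 18 (2 points).
  x = 14: rhs = 12, matching y values: 9, 14 (2 points).
  x = 15: rhs = 14, matching y values: none (0 points).
  x = 16: rhs = 14, matching y values: none (0 points).
  x = 17: rhs = 18, matching y values: 8, 15 (2 points).
  x = 18: rhs = 9, matching y values: 3, 20 (2 points).
  x = 19: rhs = 16, matching y values: 4, 19 (2 points).
  x = 20: rhs = 22, matching y values: none (0 points).
  x = 21: rhs = 10, matching y values: none (0 points).
  x = 22: rhs = 9, matching y values: 3, 20 (2 points).
Total affine count: 30.
Full point count |E(F_23)| = 30 + 1 = 31.
Hasse bound: |31 − (23+1)| = |7| = 7 ≤ 2√23 ≈ 9.5917 ✓.


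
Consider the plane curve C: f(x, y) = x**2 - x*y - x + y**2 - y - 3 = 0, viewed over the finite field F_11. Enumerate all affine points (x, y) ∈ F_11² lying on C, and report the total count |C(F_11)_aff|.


Affine F_11-points: {(1, 3), (1, 10), (3, 1), (3, 3), (4, 8), (5, 8), (5, 9), (8, 4), (8, 5), (9, 5), (10, 1), (10, 10)}; count = 12.

For each of the 121 pairs (x, y) ∈ F_11², evaluate f(x, y) mod 11. Record the zeros.
  x = 0: [0↦8, 1↦8, 2↦10, 3↦3, 4↦9, 5↦6, 6↦5, 7↦6, 8↦9, 9↦3, 10↦10]  zeros at y ∈ ∅
  x = 1: [0↦8, 1↦7, 2↦8, 3↦0, 4↦5, 5↦1, 6↦10, 7↦10, 8↦1, 9↦5, 10↦0]  zeros at y ∈ {3, 10}
  x = 2: [0↦10, 1↦8, 2↦8, 3↦10, 4↦3, 5↦9, 6↦6, 7↦5, 8↦6, 9↦9, 10↦3]  zeros at y ∈ ∅
  x = 3: [0↦3, 1↦0, 2↦10, 3↦0, 4↦3, 5↦8, 6↦4, 7↦2, 8↦2, 9↦4, 10↦8]  zeros at y ∈ {1, 3}
  x = 4: [0↦9, 1↦5, 2↦3, 3↦3, 4↦5, 5↦9, 6↦4, 7↦1, 8↦0, 9↦1, 10↦4]  zeros at y ∈ {8}
  x = 5: [0↦6, 1↦1, 2↦9, 3↦8, 4↦9, 5↦1, 6↦6, 7↦2, 8↦0, 9↦0, 10↦2]  zeros at y ∈ {8, 9}
  x = 6: [0↦5, 1↦10, 2↦6, 3↦4, 4↦4, 5↦6, 6↦10, 7↦5, 8↦2, 9↦1, 10↦2]  zeros at y ∈ ∅
  x = 7: [0↦6, 1↦10, 2↦5, 3↦2, 4↦1, 5↦2, 6↦5, 7↦10, 8↦6, 9↦4, 10↦4]  zeros at y ∈ ∅
  x = 8: [0↦9, 1↦1, 2↦6, 3↦2, 4↦0, 5↦0, 6↦2, 7↦6, 8↦1, 9↦9, 10↦8]  zeros at y ∈ {4, 5}
  x = 9: [0↦3, 1↦5, 2↦9, 3↦4, 4↦1, 5↦0, 6↦1, 7↦4, 8↦9, 9↦5, 10↦3]  zeros at y ∈ {5}
  x = 10: [0↦10, 1↦0, 2↦3, 3↦8, 4↦4, 5↦2, 6↦2, 7↦4, 8↦8, 9↦3, 10↦0]  zeros at y ∈ {1, 10}
Collecting zeros: affine points = {(1, 3), (1, 10), (3, 1), (3, 3), (4, 8), (5, 8), (5, 9), (8, 4), (8, 5), (9, 5), (10, 1), (10, 10)}.
Total count |C(F_11)_aff| = 12.


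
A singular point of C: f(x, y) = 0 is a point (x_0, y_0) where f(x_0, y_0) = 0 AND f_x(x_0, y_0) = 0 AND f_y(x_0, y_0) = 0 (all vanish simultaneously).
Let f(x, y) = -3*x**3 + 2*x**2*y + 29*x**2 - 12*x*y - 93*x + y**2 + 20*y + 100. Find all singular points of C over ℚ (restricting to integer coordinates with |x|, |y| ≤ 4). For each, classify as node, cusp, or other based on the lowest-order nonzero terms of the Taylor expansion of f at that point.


Singular points: {(3, -1)}; classification: cusp.

Compute partial derivatives:
  f_x = -9*x**2 + 4*x*y + 58*x - 12*y - 93.
  f_y = 2*x**2 - 12*x + 2*y + 20.
Scan x_0 ∈ {−4, ..., 4}. For each x_0, f_y(x_0, y) is a polynomial in y; find its integer roots y ∈ {−4, ..., 4}, then test f_x and f at those candidates.
  x = -4: f_y(-4, y) = 2*y + 100; no integer root y with |y| ≤ 4.
  x = -3: f_y(-3, y) = 2*y + 74; no integer root y with |y| ≤ 4.
  x = -2: f_y(-2, y) = 2*y + 52; no integer root y with |y| ≤ 4.
  x = -1: f_y(-1, y) = 2*y + 34; no integer root y with |y| ≤ 4.
  x = 0: f_y(0, y) = 2*y + 20; no integer root y with |y| ≤ 4.
  x = 1: f_y(1, y) = 2*y + 10; no integer root y with |y| ≤ 4.
  x = 2: f_y(2, y) = 2*y + 4; vanishes at y ∈ {-2}. (2, -2): f_x = -5 ≠ 0.
  x = 3: f_y(3, y) = 2*y + 2; vanishes at y ∈ {-1}. (3, -1): f_x = 0, f = 0 — SINGULAR.
  x = 4: f_y(4, y) = 2*y + 4; vanishes at y ∈ {-2}. (4, -2): f_x = -13 ≠ 0.
Only singular point on the grid: (3, -1).
Classify: substitute x = 3 + u, y = -1 + v and expand: f = -3*u**3 + 2*u**2*v + v**2.
No constant or linear terms (consistent with a singular point). Quadratic part: v**2. Cubic part: -3*u**3 + 2*u**2*v.
The quadratic part v**2 is a perfect square, so there is a single (double) tangent line v = 0, i.e. y = -1. Restricting the cubic part to that line (v = 0) leaves -3*u**3 ≠ 0, so f is not divisible by v and the branch is v² ≈ 3*u**3 to lowest order — this is a cusp.
Classification: cusp.


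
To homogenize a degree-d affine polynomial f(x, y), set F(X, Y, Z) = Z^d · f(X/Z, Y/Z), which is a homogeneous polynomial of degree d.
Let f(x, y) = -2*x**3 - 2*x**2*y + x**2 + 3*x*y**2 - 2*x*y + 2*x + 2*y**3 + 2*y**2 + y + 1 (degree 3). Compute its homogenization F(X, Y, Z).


F(X, Y, Z) = -2*X**3 - 2*X**2*Y + X**2*Z + 3*X*Y**2 - 2*X*Y*Z + 2*X*Z**2 + 2*Y**3 + 2*Y**2*Z + Y*Z**2 + Z**3

deg(f) = 3.
Substitute x = X/Z, y = Y/Z into f, then multiply by Z^3.
  monomial -2·x^3·y^0 ↦ -2·X^3·Y^0·Z^0.
  monomial -2·x^2·y^1 ↦ -2·X^2·Y^1·Z^0.
  monomial 1·x^2·y^0 ↦ 1·X^2·Y^0·Z^1.
  monomial 3·x^1·y^2 ↦ 3·X^1·Y^2·Z^0.
  monomial -2·x^1·y^1 ↦ -2·X^1·Y^1·Z^1.
  monomial 2·x^1·y^0 ↦ 2·X^1·Y^0·Z^2.
  monomial 2·x^0·y^3 ↦ 2·X^0·Y^3·Z^0.
  monomial 2·x^0·y^2 ↦ 2·X^0·Y^2·Z^1.
  monomial 1·x^0·y^1 ↦ 1·X^0·Y^1·Z^2.
  monomial 1·x^0·y^0 ↦ 1·X^0·Y^0·Z^3.
Collecting: F(X, Y, Z) = -2*X**3 - 2*X**2*Y + X**2*Z + 3*X*Y**2 - 2*X*Y*Z + 2*X*Z**2 + 2*Y**3 + 2*Y**2*Z + Y*Z**2 + Z**3.


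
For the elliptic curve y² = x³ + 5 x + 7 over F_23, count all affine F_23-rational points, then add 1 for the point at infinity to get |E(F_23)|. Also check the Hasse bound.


Affine points = {(1, 6), (1, 17), (2, 5), (2, 18), (3, 7), (3, 16), (6, 0), (11, 6), (11, 17), (12, 1), (12, 22), (18, 8), (18, 15), (21, 9), (21, 14), (22, 1), (22, 22)}; affine count = 17; |E(F_23)| = 18.

Discriminant check: Δ ∝ 4a³ + 27b² = 4·5³ + 27·7² = 4·125 + 27·49 ≡ 6 (mod 23). Nonzero ⇒ E is nonsingular.
For each x ∈ F_23, compute rhs = x³ + 5·x + 7 mod 23, then count y ∈ F_23 with y² ≡ rhs.
  x = 0: rhs = 7, matching y values: none (0 points).
  x = 1: rhs = 13, matching y values: 6, 17 (2 points).
  x = 2: rhs = 2, matching y values: 5, 18 (2 points).
  x = 3: rhs = 3, matching y values: 7, 16 (2 points).
  x = 4: rhs = 22, matching y values: none (0 points).
  x = 5: rhs = 19, matching y values: none (0 points).
  x = 6: rhs = 0, matching y values: 0 (1 points).
  x = 7: rhs = 17, matching y values: none (0 points).
  x = 8: rhs = 7, matching y values: none (0 points).
  x = 9: rhs = 22, matching y values: none (0 points).
  x = 10: rhs = 22, matching y values: none (0 points).
  x = 11: rhs = 13, matching y values: 6, 17 (2 points).
  x = 12: rhs = 1, matching y values: 1, 22 (2 points).
  x = 13: rhs = 15, matching y values: none (0 points).
  x = 14: rhs = 15, matching y values: none (0 points).
  x = 15: rhs = 7, matching y values: none (0 points).
  x = 16: rhs = 20, matching y values: none (0 points).
  x = 17: rhs = 14, matching y values: none (0 points).
  x = 18: rhs = 18, matching y values: 8, 15 (2 points).
  x = 19: rhs = 15, matching y values: none (0 points).
  x = 20: rhs = 11, matching y values: none (0 points).
  x = 21: rhs = 12, matching y values: 9, 14 (2 points).
  x = 22: rhs = 1, matching y values: 1, 22 (2 points).
Total affine count: 17.
Full point count |E(F_23)| = 17 + 1 = 18.
Hasse bound: |18 − (23+1)| = |-6| = 6 ≤ 2√23 ≈ 9.5917 ✓.


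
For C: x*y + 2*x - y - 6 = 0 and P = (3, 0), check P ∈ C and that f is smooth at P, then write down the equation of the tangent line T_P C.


Tangent line at P: 2*x + 2*y - 6 = 0.

Step 1: f(3, 0) = 0, so P lies on C.
Step 2: partial derivatives
  f_x(x, y) = y + 2, f_y(x, y) = x - 1.
  f_x(P) = 2, f_y(P) = 2 (gradient nonzero, so P is smooth).
Step 3: tangent line at P: 2·(x − 3) + 2·(y − 0) = 0.
Expanding: 2*x + 2*y - 6 = 0.


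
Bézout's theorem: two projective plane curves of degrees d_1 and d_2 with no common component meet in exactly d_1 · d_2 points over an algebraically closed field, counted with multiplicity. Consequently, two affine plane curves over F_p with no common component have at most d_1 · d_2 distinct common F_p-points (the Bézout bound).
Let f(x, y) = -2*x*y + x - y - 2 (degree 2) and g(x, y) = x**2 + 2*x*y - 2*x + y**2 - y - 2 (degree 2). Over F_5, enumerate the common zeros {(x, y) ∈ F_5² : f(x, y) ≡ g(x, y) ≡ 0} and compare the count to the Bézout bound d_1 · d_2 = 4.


Common zeros: {(3, 3)}; count = 1; Bézout bound = 4.

deg(f) = 2, deg(g) = 2, so Bézout bound = 4.
Scan x ∈ F_5. For each x, list the y ∈ F_5 with f(x, y) ≡ 0 and those with g(x, y) ≡ 0 (mod 5); the common zeros in that column are the intersection.
  x = 0: f ≡ 0 at y ∈ {3}; g ≡ 0 at y ∈ {2, 4}; common: ∅.
  x = 1: f ≡ 0 at y ∈ {3}; g ≡ 0 at y ∈ ∅; common: ∅.
  x = 2: f ≡ 0 at y ∈ {0, 1, 2, 3, 4}; g ≡ 0 at y ∈ ∅; common: ∅.
  x = 3: f ≡ 0 at y ∈ {3}; g ≡ 0 at y ∈ {2, 3}; common: {3}.
  x = 4: f ≡ 0 at y ∈ {3}; g ≡ 0 at y ∈ {4}; common: ∅.
Collecting: common zeros = {(3, 3)}, so the count is 1.
Comparison with the Bézout bound: 1 ≤ 4 = deg(f)·deg(g), as expected for curves with no common component (the affine F_5-count falls short of the bound because intersections may lie at infinity, over extension fields, or carry multiplicity).


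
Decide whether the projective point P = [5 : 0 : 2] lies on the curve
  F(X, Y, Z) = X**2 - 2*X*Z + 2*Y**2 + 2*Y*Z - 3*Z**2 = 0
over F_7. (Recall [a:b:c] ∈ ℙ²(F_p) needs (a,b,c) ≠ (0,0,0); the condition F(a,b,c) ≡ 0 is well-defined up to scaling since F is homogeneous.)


F(5,0,2) ≡ 0 (mod 7); P is on the curve.

Evaluate F(5, 0, 2) term-by-term (mod 7).
  X**2 ↦ 1·25·1·1 = 25
  -2*X*Z ↦ -2·5·1·2 = -20
  2*Y**2 ↦ 2·1·0·1 = 0
  2*Y*Z ↦ 2·1·0·2 = 0
  -3*Z**2 ↦ -3·1·1·4 = -12
Sum: F(5, 0, 2) = (25) + (-20) + (0) + (0) + (-12) = -7.
Reducing mod 7: -7 ≡ 0 (mod 7).
Since F(a, b, c) ≡ 0 (mod 7), P lies on the curve.


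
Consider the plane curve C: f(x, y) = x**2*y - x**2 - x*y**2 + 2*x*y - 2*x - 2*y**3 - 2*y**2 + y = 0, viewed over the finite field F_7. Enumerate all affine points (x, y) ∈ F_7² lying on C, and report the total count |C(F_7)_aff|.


Affine F_7-points: {(0, 0), (1, 5), (4, 1), (4, 2), (5, 0), (5, 2), (5, 5)}; count = 7.

For each of the 49 pairs (x, y) ∈ F_7², evaluate f(x, y) mod 7. Record the zeros.
  x = 0: [0↦0, 1↦4, 2↦6, 3↦1, 4↦5, 5↦6, 6↦6]  zeros at y ∈ {0}
  x = 1: [0↦4, 1↦3, 2↦5, 3↦5, 4↦5, 5↦0, 6↦6]  zeros at y ∈ {5}
  x = 2: [0↦6, 1↦2, 2↦6, 3↦6, 4↦4, 5↦2, 6↦2]  zeros at y ∈ ∅
  x = 3: [0↦6, 1↦1, 2↦2, 3↦4, 4↦2, 5↦5, 6↦1]  zeros at y ∈ ∅
  x = 4: [0↦4, 1↦0, 2↦0, 3↦6, 4↦6, 5↦2, 6↦3]  zeros at y ∈ {1, 2}
  x = 5: [0↦0, 1↦6, 2↦0, 3↦5, 4↦2, 5↦0, 6↦1]  zeros at y ∈ {0, 2, 5}
  x = 6: [0↦1, 1↦5, 2↦2, 3↦1, 4↦4, 5↦6, 6↦2]  zeros at y ∈ ∅
Collecting zeros: affine points = {(0, 0), (1, 5), (4, 1), (4, 2), (5, 0), (5, 2), (5, 5)}.
Total count |C(F_7)_aff| = 7.


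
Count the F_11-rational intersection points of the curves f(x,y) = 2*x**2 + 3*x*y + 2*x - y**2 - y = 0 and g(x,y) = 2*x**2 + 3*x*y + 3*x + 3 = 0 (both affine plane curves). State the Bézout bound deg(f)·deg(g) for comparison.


Common zeros: ∅; count = 0; Bézout bound = 4.

deg(f) = 2, deg(g) = 2, so Bézout bound = 4.
Scan x ∈ F_11. For each x, list the y ∈ F_11 with f(x, y) ≡ 0 and those with g(x, y) ≡ 0 (mod 11); the common zeros in that column are the intersection.
  x = 0: f ≡ 0 at y ∈ {0, 10}; g ≡ 0 at y ∈ ∅; common: ∅.
  x = 1: f ≡ 0 at y ∈ {5, 8}; g ≡ 0 at y ∈ {1}; common: ∅.
  x = 2: f ≡ 0 at y ∈ ∅; g ≡ 0 at y ∈ {10}; common: ∅.
  x = 3: f ≡ 0 at y ∈ ∅; g ≡ 0 at y ∈ {4}; common: ∅.
  x = 4: f ≡ 0 at y ∈ ∅; g ≡ 0 at y ∈ {8}; common: ∅.
  x = 5: f ≡ 0 at y ∈ ∅; g ≡ 0 at y ∈ {5}; common: ∅.
  x = 6: f ≡ 0 at y ∈ {7, 10}; g ≡ 0 at y ∈ {4}; common: ∅.
  x = 7: f ≡ 0 at y ∈ {4, 5}; g ≡ 0 at y ∈ {1}; common: ∅.
  x = 8: f ≡ 0 at y ∈ {4, 8}; g ≡ 0 at y ∈ {5}; common: ∅.
  x = 9: f ≡ 0 at y ∈ ∅; g ≡ 0 at y ∈ {10}; common: ∅.
  x = 10: f ≡ 0 at y ∈ {0, 7}; g ≡ 0 at y ∈ {8}; common: ∅.
Collecting: common zeros = ∅, so the count is 0.
Comparison with the Bézout bound: 0 ≤ 4 = deg(f)·deg(g), as expected for curves with no common component (the affine F_11-count falls short of the bound because intersections may lie at infinity, over extension fields, or carry multiplicity).


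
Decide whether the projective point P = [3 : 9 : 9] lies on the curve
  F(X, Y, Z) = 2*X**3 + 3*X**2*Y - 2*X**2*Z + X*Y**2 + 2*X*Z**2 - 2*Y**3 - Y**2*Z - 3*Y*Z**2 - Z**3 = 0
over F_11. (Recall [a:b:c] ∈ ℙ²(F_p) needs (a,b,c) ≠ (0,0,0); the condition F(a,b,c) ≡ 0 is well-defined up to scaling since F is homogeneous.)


F(3,9,9) ≡ 7 (mod 11); P is NOT on the curve.

Evaluate F(3, 9, 9) term-by-term (mod 11).
  2*X**3 ↦ 2·27·1·1 = 54
  3*X**2*Y ↦ 3·9·9·1 = 243
  -2*X**2*Z ↦ -2·9·1·9 = -162
  X*Y**2 ↦ 1·3·81·1 = 243
  2*X*Z**2 ↦ 2·3·1·81 = 486
  -2*Y**3 ↦ -2·1·729·1 = -1458
  -Y**2*Z ↦ -1·1·81·9 = -729
  -3*Y*Z**2 ↦ -3·1·9·81 = -2187
  -Z**3 ↦ -1·1·1·729 = -729
Sum: F(3, 9, 9) = (54) + (243) + (-162) + (243) + (486) + (-1458) + (-729) + (-2187) + (-729) = -4239.
Reducing mod 11: -4239 ≡ 7 (mod 11).
Since F(a, b, c) ≡ 7 ≠ 0 (mod 11), P does NOT lie on the curve.


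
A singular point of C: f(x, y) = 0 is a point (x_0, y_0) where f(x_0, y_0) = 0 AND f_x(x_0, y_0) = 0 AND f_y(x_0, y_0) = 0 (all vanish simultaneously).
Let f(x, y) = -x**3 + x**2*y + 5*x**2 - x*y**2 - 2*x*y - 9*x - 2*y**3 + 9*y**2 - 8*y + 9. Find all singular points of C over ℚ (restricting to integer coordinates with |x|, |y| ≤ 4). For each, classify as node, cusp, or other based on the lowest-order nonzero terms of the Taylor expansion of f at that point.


Singular points: {(2, 1)}; classification: cusp.

Compute partial derivatives:
  f_x = -3*x**2 + 2*x*y + 10*x - y**2 - 2*y - 9.
  f_y = x**2 - 2*x*y - 2*x - 6*y**2 + 18*y - 8.
Scan x_0 ∈ {−4, ..., 4}. For each x_0, f_y(x_0, y) is a polynomial in y; find its integer roots y ∈ {−4, ..., 4}, then test f_x and f at those candidates.
  x = -4: f_y(-4, y) = -6*y**2 + 26*y + 16; no integer root y with |y| ≤ 4.
  x = -3: f_y(-3, y) = -6*y**2 + 24*y + 7; no integer root y with |y| ≤ 4.
  x = -2: f_y(-2, y) = -6*y**2 + 22*y; vanishes at y ∈ {0}. (-2, 0): f_x = -41 ≠ 0.
  x = -1: f_y(-1, y) = -6*y**2 + 20*y - 5; no integer root y with |y| ≤ 4.
  x = 0: f_y(0, y) = -6*y**2 + 18*y - 8; no integer root y with |y| ≤ 4.
  x = 1: f_y(1, y) = -6*y**2 + 16*y - 9; no integer root y with |y| ≤ 4.
  x = 2: f_y(2, y) = -6*y**2 + 14*y - 8; vanishes at y ∈ {1}. (2, 1): f_x = 0, f = 0 — SINGULAR.
  x = 3: f_y(3, y) = -6*y**2 + 12*y - 5; no integer root y with |y| ≤ 4.
  x = 4: f_y(4, y) = -6*y**2 + 10*y; vanishes at y ∈ {0}. (4, 0): f_x = -17 ≠ 0.
Only singular point on the grid: (2, 1).
Classify: substitute x = 2 + u, y = 1 + v and expand: f = -u**3 + u**2*v - u*v**2 - 2*v**3 + v**2.
No constant or linear terms (consistent with a singular point). Quadratic part: v**2. Cubic part: -u**3 + u**2*v - u*v**2 - 2*v**3.
The quadratic part v**2 is a perfect square, so there is a single (double) tangent line v = 0, i.e. y = 1. Restricting the cubic part to that line (v = 0) leaves -u**3 ≠ 0, so f is not divisible by v and the branch is v² ≈ u**3 to lowest order — this is a cusp.
Classification: cusp.


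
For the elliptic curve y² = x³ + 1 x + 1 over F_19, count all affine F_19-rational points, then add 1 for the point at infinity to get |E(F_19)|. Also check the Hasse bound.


Affine points = {(0, 1), (0, 18), (2, 7), (2, 12), (5, 6), (5, 13), (7, 3), (7, 16), (9, 6), (9, 13), (10, 2), (10, 17), (13, 8), (13, 11), (14, 2), (14, 17), (15, 3), (15, 16), (16, 3), (16, 16)}; affine count = 20; |E(F_19)| = 21.

Discriminant check: Δ ∝ 4a³ + 27b² = 4·1³ + 27·1² = 4·1 + 27·1 ≡ 12 (mod 19). Nonzero ⇒ E is nonsingular.
For each x ∈ F_19, compute rhs = x³ + 1·x + 1 mod 19, then count y ∈ F_19 with y² ≡ rhs.
  x = 0: rhs = 1, matching y values: 1, 18 (2 points).
  x = 1: rhs = 3, matching y values: none (0 points).
  x = 2: rhs = 11, matching y values: 7, 12 (2 points).
  x = 3: rhs = 12, matching y values: none (0 points).
  x = 4: rhs = 12, matching y values: none (0 points).
  x = 5: rhs = 17, matching y values: 6, 13 (2 points).
  x = 6: rhs = 14, matching y values: none (0 points).
  x = 7: rhs = 9, matching y values: 3, 16 (2 points).
  x = 8: rhs = 8, matching y values: none (0 points).
  x = 9: rhs = 17, matching y values: 6, 13 (2 points).
  x = 10: rhs = 4, matching y values: 2, 17 (2 points).
  x = 11: rhs = 13, matching y values: none (0 points).
  x = 12: rhs = 12, matching y values: none (0 points).
  x = 13: rhs = 7, matching y values: 8, 11 (2 points).
  x = 14: rhs = 4, matching y values: 2, 17 (2 points).
  x = 15: rhs = 9, matching y values: 3, 16 (2 points).
  x = 16: rhs = 9, matching y values: 3, 16 (2 points).
  x = 17: rhs = 10, matching y values: none (0 points).
  x = 18: rhs = 18, matching y values: none (0 points).
Total affine count: 20.
Full point count |E(F_19)| = 20 + 1 = 21.
Hasse bound: |21 − (19+1)| = |1| = 1 ≤ 2√19 ≈ 8.7178 ✓.


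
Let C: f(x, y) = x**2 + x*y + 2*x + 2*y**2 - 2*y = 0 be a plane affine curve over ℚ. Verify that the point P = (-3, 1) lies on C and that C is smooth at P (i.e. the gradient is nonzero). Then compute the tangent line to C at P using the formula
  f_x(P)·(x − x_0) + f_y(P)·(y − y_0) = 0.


Tangent line at P: -3*x - y - 8 = 0.

Step 1: f(-3, 1) = 0, so P lies on C.
Step 2: partial derivatives
  f_x(x, y) = 2*x + y + 2, f_y(x, y) = x + 4*y - 2.
  f_x(P) = -3, f_y(P) = -1 (gradient nonzero, so P is smooth).
Step 3: tangent line at P: -3·(x − -3) + -1·(y − 1) = 0.
Expanding: -3*x - y - 8 = 0.


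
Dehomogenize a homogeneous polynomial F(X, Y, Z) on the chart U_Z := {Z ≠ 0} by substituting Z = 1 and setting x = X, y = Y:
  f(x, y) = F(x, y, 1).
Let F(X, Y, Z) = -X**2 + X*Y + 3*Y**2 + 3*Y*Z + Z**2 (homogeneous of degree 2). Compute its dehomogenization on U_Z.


f(x, y) = -x**2 + x*y + 3*y**2 + 3*y + 1

On U_Z we set Z = 1. Each monomial c·X^i·Y^j·Z^k in F becomes c·x^i·y^j·1^k = c·x^i·y^j.
Substituting Z = 1: F(X, Y, 1) = -x**2 + x*y + 3*y**2 + 3*y + 1.
Note: deg(f) ≤ deg(F) = 2; strict inequality happens when F is divisible by Z (lost terms).


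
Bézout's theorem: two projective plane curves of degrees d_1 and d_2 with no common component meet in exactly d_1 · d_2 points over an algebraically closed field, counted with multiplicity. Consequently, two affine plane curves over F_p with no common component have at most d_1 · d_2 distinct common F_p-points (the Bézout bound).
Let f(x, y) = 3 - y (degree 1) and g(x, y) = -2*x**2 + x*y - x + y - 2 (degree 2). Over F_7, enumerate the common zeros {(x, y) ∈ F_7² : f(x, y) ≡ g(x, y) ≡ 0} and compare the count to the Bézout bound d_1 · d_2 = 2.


Common zeros: ∅; count = 0; Bézout bound = 2.

deg(f) = 1, deg(g) = 2, so Bézout bound = 2.
Scan x ∈ F_7. For each x, list the y ∈ F_7 with f(x, y) ≡ 0 and those with g(x, y) ≡ 0 (mod 7); the common zeros in that column are the intersection.
  x = 0: f ≡ 0 at y ∈ {3}; g ≡ 0 at y ∈ {2}; common: ∅.
  x = 1: f ≡ 0 at y ∈ {3}; g ≡ 0 at y ∈ {6}; common: ∅.
  x = 2: f ≡ 0 at y ∈ {3}; g ≡ 0 at y ∈ {4}; common: ∅.
  x = 3: f ≡ 0 at y ∈ {3}; g ≡ 0 at y ∈ {4}; common: ∅.
  x = 4: f ≡ 0 at y ∈ {3}; g ≡ 0 at y ∈ {2}; common: ∅.
  x = 5: f ≡ 0 at y ∈ {3}; g ≡ 0 at y ∈ {6}; common: ∅.
  x = 6: f ≡ 0 at y ∈ {3}; g ≡ 0 at y ∈ ∅; common: ∅.
Collecting: common zeros = ∅, so the count is 0.
Comparison with the Bézout bound: 0 ≤ 2 = deg(f)·deg(g), as expected for curves with no common component (the affine F_7-count falls short of the bound because intersections may lie at infinity, over extension fields, or carry multiplicity).


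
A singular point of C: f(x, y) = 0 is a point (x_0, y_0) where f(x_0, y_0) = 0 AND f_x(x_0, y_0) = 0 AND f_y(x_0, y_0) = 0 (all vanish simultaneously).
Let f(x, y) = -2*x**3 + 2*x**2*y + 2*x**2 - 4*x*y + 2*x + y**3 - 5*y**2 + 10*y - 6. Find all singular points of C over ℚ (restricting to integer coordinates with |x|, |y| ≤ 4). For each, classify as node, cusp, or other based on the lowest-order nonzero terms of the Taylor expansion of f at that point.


Singular points: {(1, 2)}; classification: cusp.

Compute partial derivatives:
  f_x = -6*x**2 + 4*x*y + 4*x - 4*y + 2.
  f_y = 2*x**2 - 4*x + 3*y**2 - 10*y + 10.
Scan x_0 ∈ {−4, ..., 4}. For each x_0, f_y(x_0, y) is a polynomial in y; find its integer roots y ∈ {−4, ..., 4}, then test f_x and f at those candidates.
  x = -4: f_y(-4, y) = 3*y**2 - 10*y + 58; no integer root y with |y| ≤ 4.
  x = -3: f_y(-3, y) = 3*y**2 - 10*y + 40; no integer root y with |y| ≤ 4.
  x = -2: f_y(-2, y) = 3*y**2 - 10*y + 26; no integer root y with |y| ≤ 4.
  x = -1: f_y(-1, y) = 3*y**2 - 10*y + 16; no integer root y with |y| ≤ 4.
  x = 0: f_y(0, y) = 3*y**2 - 10*y + 10; no integer root y with |y| ≤ 4.
  x = 1: f_y(1, y) = 3*y**2 - 10*y + 8; vanishes at y ∈ {2}. (1, 2): f_x = 0, f = 0 — SINGULAR.
  x = 2: f_y(2, y) = 3*y**2 - 10*y + 10; no integer root y with |y| ≤ 4.
  x = 3: f_y(3, y) = 3*y**2 - 10*y + 16; no integer root y with |y| ≤ 4.
  x = 4: f_y(4, y) = 3*y**2 - 10*y + 26; no integer root y with |y| ≤ 4.
Only singular point on the grid: (1, 2).
Classify: substitute x = 1 + u, y = 2 + v and expand: f = -2*u**3 + 2*u**2*v + v**3 + v**2.
No constant or linear terms (consistent with a singular point). Quadratic part: v**2. Cubic part: -2*u**3 + 2*u**2*v + v**3.
The quadratic part v**2 is a perfect square, so there is a single (double) tangent line v = 0, i.e. y = 2. Restricting the cubic part to that line (v = 0) leaves -2*u**3 ≠ 0, so f is not divisible by v and the branch is v² ≈ 2*u**3 to lowest order — this is a cusp.
Classification: cusp.


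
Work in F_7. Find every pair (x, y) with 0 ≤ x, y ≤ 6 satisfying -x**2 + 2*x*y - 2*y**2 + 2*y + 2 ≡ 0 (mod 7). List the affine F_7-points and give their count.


Affine F_7-points: {(3, 0), (3, 4), (4, 0), (4, 5), (5, 2), (5, 4), (6, 2), (6, 5)}; count = 8.

For each of the 49 pairs (x, y) ∈ F_7², evaluate f(x, y) mod 7. Record the zeros.
  x = 0: [0↦2, 1↦2, 2↦5, 3↦4, 4↦6, 5↦4, 6↦5]  zeros at y ∈ ∅
  x = 1: [0↦1, 1↦3, 2↦1, 3↦2, 4↦6, 5↦6, 6↦2]  zeros at y ∈ ∅
  x = 2: [0↦5, 1↦2, 2↦2, 3↦5, 4↦4, 5↦6, 6↦4]  zeros at y ∈ ∅
  x = 3: [0↦0, 1↦6, 2↦1, 3↦6, 4↦0, 5↦4, 6↦4]  zeros at y ∈ {0, 4}
  x = 4: [0↦0, 1↦1, 2↦5, 3↦5, 4↦1, 5↦0, 6↦2]  zeros at y ∈ {0, 5}
  x = 5: [0↦5, 1↦1, 2↦0, 3↦2, 4↦0, 5↦1, 6↦5]  zeros at y ∈ {2, 4}
  x = 6: [0↦1, 1↦6, 2↦0, 3↦4, 4↦4, 5↦0, 6↦6]  zeros at y ∈ {2, 5}
Collecting zeros: affine points = {(3, 0), (3, 4), (4, 0), (4, 5), (5, 2), (5, 4), (6, 2), (6, 5)}.
Total count |C(F_7)_aff| = 8.


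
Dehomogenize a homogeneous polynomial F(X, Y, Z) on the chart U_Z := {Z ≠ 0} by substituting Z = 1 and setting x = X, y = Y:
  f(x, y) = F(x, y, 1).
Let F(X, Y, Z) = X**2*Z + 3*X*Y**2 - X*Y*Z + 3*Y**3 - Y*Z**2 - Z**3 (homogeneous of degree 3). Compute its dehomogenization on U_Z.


f(x, y) = x**2 + 3*x*y**2 - x*y + 3*y**3 - y - 1

On U_Z we set Z = 1. Each monomial c·X^i·Y^j·Z^k in F becomes c·x^i·y^j·1^k = c·x^i·y^j.
Substituting Z = 1: F(X, Y, 1) = x**2 + 3*x*y**2 - x*y + 3*y**3 - y - 1.
Note: deg(f) ≤ deg(F) = 3; strict inequality happens when F is divisible by Z (lost terms).


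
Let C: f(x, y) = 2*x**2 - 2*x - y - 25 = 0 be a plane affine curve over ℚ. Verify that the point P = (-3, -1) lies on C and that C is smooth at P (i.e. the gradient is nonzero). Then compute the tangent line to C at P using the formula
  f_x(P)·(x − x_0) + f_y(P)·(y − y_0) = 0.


Tangent line at P: -14*x - y - 43 = 0.

Step 1: f(-3, -1) = 0, so P lies on C.
Step 2: partial derivatives
  f_x(x, y) = 4*x - 2, f_y(x, y) = -1.
  f_x(P) = -14, f_y(P) = -1 (gradient nonzero, so P is smooth).
Step 3: tangent line at P: -14·(x − -3) + -1·(y − -1) = 0.
Expanding: -14*x - y - 43 = 0.


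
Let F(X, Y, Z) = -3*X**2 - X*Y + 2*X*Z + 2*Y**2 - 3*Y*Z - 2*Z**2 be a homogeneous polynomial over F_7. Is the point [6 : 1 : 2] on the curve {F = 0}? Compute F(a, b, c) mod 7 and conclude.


F(6,1,2) ≡ 3 (mod 7); P is NOT on the curve.

Evaluate F(6, 1, 2) term-by-term (mod 7).
  -3*X**2 ↦ -3·36·1·1 = -108
  -X*Y ↦ -1·6·1·1 = -6
  2*X*Z ↦ 2·6·1·2 = 24
  2*Y**2 ↦ 2·1·1·1 = 2
  -3*Y*Z ↦ -3·1·1·2 = -6
  -2*Z**2 ↦ -2·1·1·4 = -8
Sum: F(6, 1, 2) = (-108) + (-6) + (24) + (2) + (-6) + (-8) = -102.
Reducing mod 7: -102 ≡ 3 (mod 7).
Since F(a, b, c) ≡ 3 ≠ 0 (mod 7), P does NOT lie on the curve.


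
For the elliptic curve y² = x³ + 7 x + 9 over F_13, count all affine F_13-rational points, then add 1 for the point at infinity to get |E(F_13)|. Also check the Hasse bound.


Affine points = {(0, 3), (0, 10), (1, 2), (1, 11), (4, 6), (4, 7), (5, 0), (10, 0), (11, 0), (12, 1), (12, 12)}; affine count = 11; |E(F_13)| = 12.

Discriminant check: Δ ∝ 4a³ + 27b² = 4·7³ + 27·9² = 4·343 + 27·81 ≡ 10 (mod 13). Nonzero ⇒ E is nonsingular.
For each x ∈ F_13, compute rhs = x³ + 7·x + 9 mod 13, then count y ∈ F_13 with y² ≡ rhs.
  x = 0: rhs = 9, matching y values: 3, 10 (2 points).
  x = 1: rhs = 4, matching y values: 2, 11 (2 points).
  x = 2: rhs = 5, matching y values: none (0 points).
  x = 3: rhs = 5, matching y values: none (0 points).
  x = 4: rhs = 10, matching y values: 6, 7 (2 points).
  x = 5: rhs = 0, matching y values: 0 (1 points).
  x = 6: rhs = 7, matching y values: none (0 points).
  x = 7: rhs = 11, matching y values: none (0 points).
  x = 8: rhs = 5, matching y values: none (0 points).
  x = 9: rhs = 8, matching y values: none (0 points).
  x = 10: rhs = 0, matching y values: 0 (1 points).
  x = 11: rhs = 0, matching y values: 0 (1 points).
  x = 12: rhs = 1, matching y values: 1, 12 (2 points).
Total affine count: 11.
Full point count |E(F_13)| = 11 + 1 = 12.
Hasse bound: |12 − (13+1)| = |-2| = 2 ≤ 2√13 ≈ 7.2111 ✓.
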